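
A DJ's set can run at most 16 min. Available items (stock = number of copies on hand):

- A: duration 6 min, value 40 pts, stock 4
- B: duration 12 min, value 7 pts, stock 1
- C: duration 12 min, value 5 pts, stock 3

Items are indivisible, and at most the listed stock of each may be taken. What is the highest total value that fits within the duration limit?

80 pts

Best selections within duration 16 and stock limits:
- 2×A: duration 12, value 80
- 1×A: duration 6, value 40
- 1×B: duration 12, value 7
- 1×C: duration 12, value 5
Best: 80 pts.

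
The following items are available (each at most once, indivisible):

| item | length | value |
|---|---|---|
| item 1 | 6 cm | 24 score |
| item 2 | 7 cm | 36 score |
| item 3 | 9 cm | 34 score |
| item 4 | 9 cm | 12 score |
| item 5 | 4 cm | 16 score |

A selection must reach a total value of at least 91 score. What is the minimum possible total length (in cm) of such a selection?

22

Subsets with value ≥ 91, sorted by total length:
- item 1+item 2+item 3: length 22, value 94
- item 1+item 2+item 3+item 5: length 26, value 110
- item 2+item 3+item 4+item 5: length 29, value 98
- item 1+item 2+item 3+item 4: length 31, value 106
Minimum length: 22 cm.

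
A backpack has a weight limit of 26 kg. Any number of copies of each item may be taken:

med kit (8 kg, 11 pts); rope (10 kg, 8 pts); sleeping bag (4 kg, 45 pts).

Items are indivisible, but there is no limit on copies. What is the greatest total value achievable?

Best value-per-unit is sleeping bag at 45/4, and filling with it alone uses weight 6×4=24. No mix of the others beats 6×45 = 270.

270 pts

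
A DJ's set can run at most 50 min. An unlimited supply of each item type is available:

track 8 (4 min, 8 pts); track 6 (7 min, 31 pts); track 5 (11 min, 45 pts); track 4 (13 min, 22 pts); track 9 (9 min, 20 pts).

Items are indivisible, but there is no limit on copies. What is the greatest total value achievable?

217 pts

Best value-per-unit is track 6 at 31/7, and filling with it alone uses duration 7×7=49. No mix of the others beats 7×31 = 217.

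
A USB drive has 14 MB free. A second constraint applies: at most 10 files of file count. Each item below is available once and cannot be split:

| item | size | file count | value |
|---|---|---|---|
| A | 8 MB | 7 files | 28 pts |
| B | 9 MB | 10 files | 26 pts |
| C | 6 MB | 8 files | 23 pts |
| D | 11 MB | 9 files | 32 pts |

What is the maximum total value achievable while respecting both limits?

Feasible sets respecting both limits:
- D: size 11, file count 9, value 32
- A: size 8, file count 7, value 28
- B: size 9, file count 10, value 26
- C: size 6, file count 8, value 23
Best: 32 pts.

32 pts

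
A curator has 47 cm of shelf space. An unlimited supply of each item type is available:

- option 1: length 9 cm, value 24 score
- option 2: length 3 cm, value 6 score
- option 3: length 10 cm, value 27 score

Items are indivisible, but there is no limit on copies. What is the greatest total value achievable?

Best value-per-unit is option 3 at 27/10; filling with it alone gives 4×27 = 108.
Optimal mix: 3×option 1 + 2×option 3 → length 47, value 126.

126 score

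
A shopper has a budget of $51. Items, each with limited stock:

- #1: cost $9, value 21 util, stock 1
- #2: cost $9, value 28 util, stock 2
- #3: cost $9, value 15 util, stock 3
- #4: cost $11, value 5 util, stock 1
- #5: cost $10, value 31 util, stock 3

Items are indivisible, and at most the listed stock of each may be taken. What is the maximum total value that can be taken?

149 util

Best selections within cost 51 and stock limits:
- 2×#2 + 3×#5: cost 48, value 149
- 1×#1 + 1×#2 + 3×#5: cost 48, value 142
- 1×#1 + 2×#2 + 2×#5: cost 47, value 139
Best: 149 util.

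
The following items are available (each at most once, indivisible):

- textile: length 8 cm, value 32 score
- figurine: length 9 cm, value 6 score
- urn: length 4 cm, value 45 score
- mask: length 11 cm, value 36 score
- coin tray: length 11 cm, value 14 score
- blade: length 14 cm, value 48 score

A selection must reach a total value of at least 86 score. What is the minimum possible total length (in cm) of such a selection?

18

Subsets with value ≥ 86, sorted by total length:
- urn+blade: length 18, value 93
- textile+urn+mask: length 23, value 113
Minimum length: 18 cm.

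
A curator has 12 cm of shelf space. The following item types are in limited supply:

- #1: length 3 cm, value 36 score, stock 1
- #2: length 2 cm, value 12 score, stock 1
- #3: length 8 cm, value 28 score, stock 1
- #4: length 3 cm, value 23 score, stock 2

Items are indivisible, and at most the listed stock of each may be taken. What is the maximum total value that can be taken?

Best selections within length 12 and stock limits:
- 1×#1 + 1×#2 + 2×#4: length 11, value 94
- 1×#1 + 2×#4: length 9, value 82
Best: 94 score.

94 score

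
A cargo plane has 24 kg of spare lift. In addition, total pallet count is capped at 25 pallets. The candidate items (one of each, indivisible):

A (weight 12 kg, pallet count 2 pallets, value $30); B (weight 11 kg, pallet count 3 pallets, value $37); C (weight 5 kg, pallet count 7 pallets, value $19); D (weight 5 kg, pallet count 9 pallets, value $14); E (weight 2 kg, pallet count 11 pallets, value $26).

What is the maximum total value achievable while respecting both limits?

Feasible sets respecting both limits:
- B+C+E: weight 18, pallet count 21, value 82
- B+D+E: weight 18, pallet count 23, value 77
- A+C+E: weight 19, pallet count 20, value 75
Best: $82.

$82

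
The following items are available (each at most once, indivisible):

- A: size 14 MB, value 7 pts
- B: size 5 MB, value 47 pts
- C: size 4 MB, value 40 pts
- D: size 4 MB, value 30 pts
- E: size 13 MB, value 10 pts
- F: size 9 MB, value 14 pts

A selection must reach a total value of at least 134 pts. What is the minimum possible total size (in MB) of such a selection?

35

Subsets with value ≥ 134, sorted by total size:
- B+C+D+E+F: size 35, value 141
- A+B+C+D+F: size 36, value 138
Minimum size: 35 MB.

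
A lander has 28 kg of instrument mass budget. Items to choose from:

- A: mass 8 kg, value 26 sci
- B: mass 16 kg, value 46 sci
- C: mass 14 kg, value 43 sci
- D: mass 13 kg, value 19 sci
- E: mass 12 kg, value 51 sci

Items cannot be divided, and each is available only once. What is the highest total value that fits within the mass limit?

97 sci

This is a 0/1 knapsack; check combinations near the capacity.
- B+E: mass 16+12=28, value 46+51=97
- C+E: mass 14+12=26, value 43+51=94
- A+E: mass 8+12=20, value 26+51=77
- A+B: mass 8+16=24, value 26+46=72
- D+E: mass 13+12=25, value 19+51=70
Best: 97 sci.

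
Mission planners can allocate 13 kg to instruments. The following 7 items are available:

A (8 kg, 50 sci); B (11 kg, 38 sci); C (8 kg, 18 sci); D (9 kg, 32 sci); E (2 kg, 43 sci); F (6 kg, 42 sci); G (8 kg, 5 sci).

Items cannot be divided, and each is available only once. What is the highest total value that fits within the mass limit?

93 sci

Check high-value combinations within 13 kg:
- A+E: mass 8+2=10, value 50+43=93
- E+F: mass 2+6=8, value 43+42=85
- B+E: mass 11+2=13, value 38+43=81
- D+E: mass 9+2=11, value 32+43=75
- C+E: mass 8+2=10, value 18+43=61
Best: 93 sci.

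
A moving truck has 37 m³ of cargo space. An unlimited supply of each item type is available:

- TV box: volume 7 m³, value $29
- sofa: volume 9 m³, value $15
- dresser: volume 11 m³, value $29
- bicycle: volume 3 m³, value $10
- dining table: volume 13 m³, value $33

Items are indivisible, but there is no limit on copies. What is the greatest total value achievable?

Best value-per-unit is TV box at 29/7; filling with it alone gives 5×29 = 145.
Optimal mix: 4×TV box + 3×bicycle → volume 37, value 146.

$146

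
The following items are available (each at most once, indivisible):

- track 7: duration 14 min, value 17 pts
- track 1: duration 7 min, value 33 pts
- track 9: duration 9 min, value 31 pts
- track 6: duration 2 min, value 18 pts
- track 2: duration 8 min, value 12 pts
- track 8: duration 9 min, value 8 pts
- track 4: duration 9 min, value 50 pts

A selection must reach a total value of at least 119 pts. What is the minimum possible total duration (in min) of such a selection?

27

Subsets with value ≥ 119, sorted by total duration:
- track 1+track 9+track 6+track 4: duration 27, value 132
- track 1+track 9+track 2+track 4: duration 33, value 126
- track 1+track 9+track 8+track 4: duration 34, value 122
Minimum duration: 27 min.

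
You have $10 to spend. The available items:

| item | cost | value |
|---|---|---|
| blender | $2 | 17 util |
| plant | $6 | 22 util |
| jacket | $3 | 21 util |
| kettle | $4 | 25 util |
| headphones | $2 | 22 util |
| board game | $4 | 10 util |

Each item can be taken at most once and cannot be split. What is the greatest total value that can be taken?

This is a 0/1 knapsack; check combinations near the capacity.
- jacket+kettle+headphones: cost 3+4+2=9, value 21+25+22=68
- blender+kettle+headphones: cost 2+4+2=8, value 17+25+22=64
- blender+jacket+kettle: cost 2+3+4=9, value 17+21+25=63
- blender+plant+headphones: cost 2+6+2=10, value 17+22+22=61
Best: 68 util.

68 util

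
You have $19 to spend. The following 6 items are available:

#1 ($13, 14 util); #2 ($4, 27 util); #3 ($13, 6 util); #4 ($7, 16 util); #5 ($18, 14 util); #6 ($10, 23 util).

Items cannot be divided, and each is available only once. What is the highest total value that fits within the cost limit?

50 util

Check high-value combinations within $19:
- #2+#6: cost 4+10=14, value 27+23=50
- #2+#4: cost 4+7=11, value 27+16=43
- #1+#2: cost 13+4=17, value 14+27=41
Best: 50 util.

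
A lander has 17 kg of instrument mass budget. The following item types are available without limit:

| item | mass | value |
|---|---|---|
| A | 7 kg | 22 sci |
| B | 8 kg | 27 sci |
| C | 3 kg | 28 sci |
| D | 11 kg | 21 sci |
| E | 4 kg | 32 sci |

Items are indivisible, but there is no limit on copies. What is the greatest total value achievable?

Best value-per-unit is C at 28/3; filling with it alone gives 5×28 = 140.
Optimal mix: 3×C + 2×E → mass 17, value 148.

148 sci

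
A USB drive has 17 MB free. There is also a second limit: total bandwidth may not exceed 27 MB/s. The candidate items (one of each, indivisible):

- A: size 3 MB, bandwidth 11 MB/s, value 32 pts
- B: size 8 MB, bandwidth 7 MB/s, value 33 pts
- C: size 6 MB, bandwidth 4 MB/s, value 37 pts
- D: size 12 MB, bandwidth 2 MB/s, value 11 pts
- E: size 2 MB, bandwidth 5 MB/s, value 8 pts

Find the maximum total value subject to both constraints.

102 pts

Feasible sets respecting both limits:
- A+B+C: size 17, bandwidth 22, value 102
- B+C+E: size 16, bandwidth 16, value 78
- A+C+E: size 11, bandwidth 20, value 77
- A+B+E: size 13, bandwidth 23, value 73
Best: 102 pts.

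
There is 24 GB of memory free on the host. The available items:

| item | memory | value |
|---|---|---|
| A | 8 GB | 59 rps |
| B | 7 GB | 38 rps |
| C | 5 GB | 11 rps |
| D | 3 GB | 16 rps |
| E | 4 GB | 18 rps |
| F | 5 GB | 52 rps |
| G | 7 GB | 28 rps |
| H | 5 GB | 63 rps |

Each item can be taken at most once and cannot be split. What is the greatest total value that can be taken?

192 rps

Check high-value combinations within 24 GB:
- A+E+F+H: memory 8+4+5+5=22, value 59+18+52+63=192
- A+D+F+H: memory 8+3+5+5=21, value 59+16+52+63=190
- B+D+E+F+H: memory 7+3+4+5+5=24, value 38+16+18+52+63=187
- A+C+F+H: memory 8+5+5+5=23, value 59+11+52+63=185
Best: 192 rps.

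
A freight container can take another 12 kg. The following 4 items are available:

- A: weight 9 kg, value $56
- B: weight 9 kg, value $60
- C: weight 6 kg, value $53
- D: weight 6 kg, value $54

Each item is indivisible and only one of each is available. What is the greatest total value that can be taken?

This is a 0/1 knapsack; check combinations near the capacity.
- C+D: weight 6+6=12, value 53+54=107
- B: weight 9, value 60
- A: weight 9, value 56
- D: weight 6, value 54
- C: weight 6, value 53
Best: $107.

$107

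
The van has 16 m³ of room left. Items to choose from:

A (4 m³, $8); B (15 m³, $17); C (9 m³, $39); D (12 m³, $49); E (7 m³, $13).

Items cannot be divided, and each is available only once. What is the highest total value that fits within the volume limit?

$57

This is a 0/1 knapsack; check combinations near the capacity.
- A+D: volume 4+12=16, value 8+49=57
- C+E: volume 9+7=16, value 39+13=52
- D: volume 12, value 49
- A+C: volume 4+9=13, value 8+39=47
Best: $57.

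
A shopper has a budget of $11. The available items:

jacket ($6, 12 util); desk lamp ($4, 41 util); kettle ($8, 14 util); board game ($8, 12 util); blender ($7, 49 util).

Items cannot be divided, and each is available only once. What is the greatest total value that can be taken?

90 util

Check high-value combinations within $11:
- desk lamp+blender: cost 4+7=11, value 41+49=90
- jacket+desk lamp: cost 6+4=10, value 12+41=53
- blender: cost 7, value 49
Best: 90 util.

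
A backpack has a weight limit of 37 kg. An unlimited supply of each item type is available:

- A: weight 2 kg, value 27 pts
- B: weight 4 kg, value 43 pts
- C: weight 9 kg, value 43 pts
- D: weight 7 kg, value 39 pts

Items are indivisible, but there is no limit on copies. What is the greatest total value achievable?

Best value-per-unit is A at 27/2, and filling with it alone uses weight 18×2=36. No mix of the others beats 18×27 = 486.

486 pts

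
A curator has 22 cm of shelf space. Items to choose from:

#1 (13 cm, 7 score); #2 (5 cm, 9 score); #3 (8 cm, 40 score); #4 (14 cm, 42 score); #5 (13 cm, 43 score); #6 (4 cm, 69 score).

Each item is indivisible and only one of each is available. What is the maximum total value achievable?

121 score

This is a 0/1 knapsack; check combinations near the capacity.
- #2+#5+#6: length 5+13+4=22, value 9+43+69=121
- #2+#3+#6: length 5+8+4=17, value 9+40+69=118
- #5+#6: length 13+4=17, value 43+69=112
Best: 121 score.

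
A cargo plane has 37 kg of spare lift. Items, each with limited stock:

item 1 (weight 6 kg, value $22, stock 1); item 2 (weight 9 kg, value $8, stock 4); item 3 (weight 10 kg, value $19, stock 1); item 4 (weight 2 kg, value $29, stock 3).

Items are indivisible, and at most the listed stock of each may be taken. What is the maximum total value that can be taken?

Top feasible selections:
- 1×item 1 + 1×item 2 + 1×item 3 + 3×item 4: weight 31, value 136
- 1×item 1 + 1×item 3 + 3×item 4: weight 22, value 128
Best: $136.

$136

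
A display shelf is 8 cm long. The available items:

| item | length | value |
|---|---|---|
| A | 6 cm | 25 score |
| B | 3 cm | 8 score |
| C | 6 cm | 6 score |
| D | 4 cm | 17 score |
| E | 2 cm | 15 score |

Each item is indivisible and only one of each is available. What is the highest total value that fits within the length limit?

Check high-value combinations within 8 cm:
- A+E: length 6+2=8, value 25+15=40
- D+E: length 4+2=6, value 17+15=32
- A: length 6, value 25
- B+D: length 3+4=7, value 8+17=25
Best: 40 score.

40 score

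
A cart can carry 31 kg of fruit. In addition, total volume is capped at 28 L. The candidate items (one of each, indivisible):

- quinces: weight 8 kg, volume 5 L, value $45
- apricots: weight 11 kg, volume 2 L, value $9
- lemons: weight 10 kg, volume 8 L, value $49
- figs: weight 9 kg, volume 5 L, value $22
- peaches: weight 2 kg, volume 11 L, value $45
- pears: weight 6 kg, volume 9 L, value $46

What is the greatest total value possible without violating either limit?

$148

Feasible sets respecting both limits:
- quinces+apricots+lemons+peaches: weight 31, volume 26, value 148
- quinces+apricots+peaches+pears: weight 27, volume 27, value 145
- quinces+lemons+pears: weight 24, volume 22, value 140
- lemons+peaches+pears: weight 18, volume 28, value 140
Best: $148.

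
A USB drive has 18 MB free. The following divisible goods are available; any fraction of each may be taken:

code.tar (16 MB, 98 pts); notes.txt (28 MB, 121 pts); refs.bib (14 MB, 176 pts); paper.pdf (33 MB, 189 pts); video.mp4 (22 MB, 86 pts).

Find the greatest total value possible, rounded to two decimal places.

200.50

Take in order of value per unit:
- refs.bib (176/14 per unit): all 14 → value 176, running total 176.00
- code.tar (98/16 per unit): 4 of 16 → value 4×98/16 = 24.5000, running total 200.50
Total 200.50.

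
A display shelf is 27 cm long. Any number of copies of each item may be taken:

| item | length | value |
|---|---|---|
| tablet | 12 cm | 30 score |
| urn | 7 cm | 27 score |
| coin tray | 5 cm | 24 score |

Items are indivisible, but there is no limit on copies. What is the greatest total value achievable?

Best value-per-unit is coin tray at 24/5; filling with it alone gives 5×24 = 120.
Optimal mix: 1×urn + 4×coin tray → length 27, value 123.

123 score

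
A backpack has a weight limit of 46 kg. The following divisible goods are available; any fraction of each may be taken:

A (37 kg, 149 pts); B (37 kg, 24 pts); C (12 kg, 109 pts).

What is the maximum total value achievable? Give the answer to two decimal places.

Take in order of value per unit:
- C (109/12 per unit): all 12 → value 109, running total 109.00
- A (149/37 per unit): 34 of 37 → value 34×149/37 = 136.9189, running total 245.92
Total 245.92.

245.92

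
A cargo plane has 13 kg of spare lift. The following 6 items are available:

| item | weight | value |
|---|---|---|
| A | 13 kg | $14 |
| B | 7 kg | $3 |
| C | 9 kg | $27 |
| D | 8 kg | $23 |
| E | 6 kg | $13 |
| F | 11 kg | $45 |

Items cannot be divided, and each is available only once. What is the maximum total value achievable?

$45

Check high-value combinations within 13 kg:
- F: weight 11, value 45
- C: weight 9, value 27
- D: weight 8, value 23
Best: $45.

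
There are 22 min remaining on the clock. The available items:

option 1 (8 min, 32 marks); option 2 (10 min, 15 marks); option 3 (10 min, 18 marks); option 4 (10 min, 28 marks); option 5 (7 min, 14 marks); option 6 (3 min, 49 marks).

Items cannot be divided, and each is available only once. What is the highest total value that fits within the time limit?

109 marks

Check high-value combinations within 22 min:
- option 1+option 4+option 6: time 8+10+3=21, value 32+28+49=109
- option 1+option 3+option 6: time 8+10+3=21, value 32+18+49=99
- option 1+option 2+option 6: time 8+10+3=21, value 32+15+49=96
- option 1+option 5+option 6: time 8+7+3=18, value 32+14+49=95
Best: 109 marks.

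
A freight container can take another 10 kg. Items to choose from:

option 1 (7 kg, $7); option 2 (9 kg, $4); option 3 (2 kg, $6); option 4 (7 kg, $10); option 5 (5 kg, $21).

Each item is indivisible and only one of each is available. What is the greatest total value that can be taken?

This is a 0/1 knapsack; check combinations near the capacity.
- option 3+option 5: weight 2+5=7, value 6+21=27
- option 5: weight 5, value 21
- option 3+option 4: weight 2+7=9, value 6+10=16
Best: $27.

$27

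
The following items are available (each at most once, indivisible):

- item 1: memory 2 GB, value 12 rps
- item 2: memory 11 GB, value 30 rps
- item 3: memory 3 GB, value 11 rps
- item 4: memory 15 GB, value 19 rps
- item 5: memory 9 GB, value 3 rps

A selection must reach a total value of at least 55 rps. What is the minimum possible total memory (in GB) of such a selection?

25

Subsets with value ≥ 55, sorted by total memory:
- item 1+item 2+item 3+item 5: memory 25, value 56
- item 1+item 2+item 4: memory 28, value 61
Minimum memory: 25 GB.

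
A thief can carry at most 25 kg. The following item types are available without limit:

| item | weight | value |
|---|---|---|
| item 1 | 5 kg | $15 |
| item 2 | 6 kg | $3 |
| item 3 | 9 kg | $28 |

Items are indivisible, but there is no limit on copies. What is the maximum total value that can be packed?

Best value-per-unit is item 3 at 28/9; filling with it alone gives 2×28 = 56.
Optimal mix: 5×item 1 → weight 25, value 75.

$75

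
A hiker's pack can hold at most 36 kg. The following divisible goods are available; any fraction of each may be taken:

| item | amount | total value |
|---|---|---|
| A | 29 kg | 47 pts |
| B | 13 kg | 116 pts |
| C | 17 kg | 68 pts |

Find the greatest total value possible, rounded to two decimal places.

Take in order of value per unit:
- B (116/13 per unit): all 13 → value 116, running total 116.00
- C (68/17 per unit): all 17 → value 68, running total 184.00
- A (47/29 per unit): 6 of 29 → value 6×47/29 = 9.7241, running total 193.72
Total 193.72.

193.72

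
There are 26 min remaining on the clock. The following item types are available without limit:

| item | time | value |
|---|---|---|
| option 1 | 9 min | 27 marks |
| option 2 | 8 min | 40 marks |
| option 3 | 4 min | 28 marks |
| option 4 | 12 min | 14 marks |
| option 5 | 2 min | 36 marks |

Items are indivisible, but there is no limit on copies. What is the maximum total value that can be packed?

468 marks

Best value-per-unit is option 5 at 36/2, and filling with it alone uses time 13×2=26. No mix of the others beats 13×36 = 468.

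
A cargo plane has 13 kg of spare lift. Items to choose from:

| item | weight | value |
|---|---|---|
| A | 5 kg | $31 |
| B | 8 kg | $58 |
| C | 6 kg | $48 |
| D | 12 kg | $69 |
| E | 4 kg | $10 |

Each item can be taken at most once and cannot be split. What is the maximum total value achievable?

$89

Check high-value combinations within 13 kg:
- A+B: weight 5+8=13, value 31+58=89
- A+C: weight 5+6=11, value 31+48=79
- D: weight 12, value 69
Best: $89.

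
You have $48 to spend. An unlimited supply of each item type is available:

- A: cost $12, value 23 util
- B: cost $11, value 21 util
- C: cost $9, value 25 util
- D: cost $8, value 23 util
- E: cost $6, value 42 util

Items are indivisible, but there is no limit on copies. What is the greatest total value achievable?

336 util

Best value-per-unit is E at 42/6, and filling with it alone uses cost 8×6=48. No mix of the others beats 8×42 = 336.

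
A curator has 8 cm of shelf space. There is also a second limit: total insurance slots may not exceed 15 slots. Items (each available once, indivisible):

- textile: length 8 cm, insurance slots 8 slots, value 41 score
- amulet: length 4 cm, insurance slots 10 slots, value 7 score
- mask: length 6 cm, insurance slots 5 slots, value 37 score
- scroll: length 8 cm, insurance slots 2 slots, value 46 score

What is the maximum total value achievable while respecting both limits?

46 score

Feasible sets respecting both limits:
- scroll: length 8, insurance slots 2, value 46
- textile: length 8, insurance slots 8, value 41
- mask: length 6, insurance slots 5, value 37
Best: 46 score.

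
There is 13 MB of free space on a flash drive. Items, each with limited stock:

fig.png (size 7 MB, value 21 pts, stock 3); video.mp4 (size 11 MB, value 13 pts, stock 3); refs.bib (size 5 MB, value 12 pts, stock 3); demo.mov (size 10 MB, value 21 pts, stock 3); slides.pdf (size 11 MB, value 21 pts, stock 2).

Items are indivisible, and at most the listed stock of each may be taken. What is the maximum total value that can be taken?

Top feasible selections:
- 1×fig.png + 1×refs.bib: size 12, value 33
- 2×refs.bib: size 10, value 24
Best: 33 pts.

33 pts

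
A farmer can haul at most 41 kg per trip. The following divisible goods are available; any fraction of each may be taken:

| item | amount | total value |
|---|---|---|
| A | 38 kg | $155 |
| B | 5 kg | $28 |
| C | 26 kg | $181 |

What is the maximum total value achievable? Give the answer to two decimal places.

Take in order of value per unit:
- C (181/26 per unit): all 26 → value 181, running total 181.00
- B (28/5 per unit): all 5 → value 28, running total 209.00
- A (155/38 per unit): 10 of 38 → value 10×155/38 = 40.7895, running total 249.79
Total 249.79.

249.79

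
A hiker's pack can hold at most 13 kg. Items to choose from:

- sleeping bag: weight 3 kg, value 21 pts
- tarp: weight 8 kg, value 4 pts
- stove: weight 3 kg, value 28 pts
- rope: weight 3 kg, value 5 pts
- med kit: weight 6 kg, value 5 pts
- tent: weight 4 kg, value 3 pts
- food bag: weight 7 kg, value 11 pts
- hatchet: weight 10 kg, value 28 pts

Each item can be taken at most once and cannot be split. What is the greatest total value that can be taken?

Check high-value combinations within 13 kg:
- sleeping bag+stove+food bag: weight 3+3+7=13, value 21+28+11=60
- sleeping bag+stove+rope+tent: weight 3+3+3+4=13, value 21+28+5+3=57
- stove+hatchet: weight 3+10=13, value 28+28=56
Best: 60 pts.

60 pts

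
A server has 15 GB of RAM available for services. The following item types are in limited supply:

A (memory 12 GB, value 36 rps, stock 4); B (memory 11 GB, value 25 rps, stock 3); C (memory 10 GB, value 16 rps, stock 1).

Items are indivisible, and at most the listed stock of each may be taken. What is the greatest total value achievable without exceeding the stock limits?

Best selections within memory 15 and stock limits:
- 1×A: memory 12, value 36
- 1×B: memory 11, value 25
Best: 36 rps.

36 rps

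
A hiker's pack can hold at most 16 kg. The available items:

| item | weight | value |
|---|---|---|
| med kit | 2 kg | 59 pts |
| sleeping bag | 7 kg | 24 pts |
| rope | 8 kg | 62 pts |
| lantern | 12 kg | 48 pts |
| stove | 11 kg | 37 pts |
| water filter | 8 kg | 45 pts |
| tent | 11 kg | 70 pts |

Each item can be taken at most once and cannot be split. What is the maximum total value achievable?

129 pts

This is a 0/1 knapsack; check combinations near the capacity.
- med kit+tent: weight 2+11=13, value 59+70=129
- med kit+rope: weight 2+8=10, value 59+62=121
- med kit+lantern: weight 2+12=14, value 59+48=107
Best: 129 pts.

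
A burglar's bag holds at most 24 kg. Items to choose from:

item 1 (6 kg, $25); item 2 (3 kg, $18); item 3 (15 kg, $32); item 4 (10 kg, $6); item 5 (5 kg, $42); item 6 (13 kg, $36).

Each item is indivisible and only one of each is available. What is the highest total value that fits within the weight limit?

Check high-value combinations within 24 kg:
- item 1+item 5+item 6: weight 6+5+13=24, value 25+42+36=103
- item 2+item 5+item 6: weight 3+5+13=21, value 18+42+36=96
- item 2+item 3+item 5: weight 3+15+5=23, value 18+32+42=92
Best: $103.

$103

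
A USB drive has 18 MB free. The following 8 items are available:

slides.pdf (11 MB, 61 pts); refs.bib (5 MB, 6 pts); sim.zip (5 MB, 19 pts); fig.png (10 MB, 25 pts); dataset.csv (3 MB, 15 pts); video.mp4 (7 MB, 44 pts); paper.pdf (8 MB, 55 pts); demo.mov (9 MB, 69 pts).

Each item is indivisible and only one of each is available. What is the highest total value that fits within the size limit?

This is a 0/1 knapsack; check combinations near the capacity.
- paper.pdf+demo.mov: size 8+9=17, value 55+69=124
- dataset.csv+video.mp4+paper.pdf: size 3+7+8=18, value 15+44+55=114
- video.mp4+demo.mov: size 7+9=16, value 44+69=113
- slides.pdf+video.mp4: size 11+7=18, value 61+44=105
Best: 124 pts.

124 pts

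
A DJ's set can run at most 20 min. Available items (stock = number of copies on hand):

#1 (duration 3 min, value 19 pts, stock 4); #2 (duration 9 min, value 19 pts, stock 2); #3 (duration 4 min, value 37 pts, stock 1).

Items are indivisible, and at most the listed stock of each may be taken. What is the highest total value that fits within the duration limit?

113 pts

Best selections within duration 20 and stock limits:
- 4×#1 + 1×#3: duration 16, value 113
- 3×#1 + 1×#3: duration 13, value 94
- 2×#1 + 1×#2 + 1×#3: duration 19, value 94
Best: 113 pts.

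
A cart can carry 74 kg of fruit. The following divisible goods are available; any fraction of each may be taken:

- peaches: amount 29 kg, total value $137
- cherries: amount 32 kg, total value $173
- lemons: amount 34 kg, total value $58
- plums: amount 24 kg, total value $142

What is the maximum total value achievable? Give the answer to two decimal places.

400.03

Take in order of value per unit:
- plums (142/24 per unit): all 24 → value 142, running total 142.00
- cherries (173/32 per unit): all 32 → value 173, running total 315.00
- peaches (137/29 per unit): 18 of 29 → value 18×137/29 = 85.0345, running total 400.03
Total 400.03.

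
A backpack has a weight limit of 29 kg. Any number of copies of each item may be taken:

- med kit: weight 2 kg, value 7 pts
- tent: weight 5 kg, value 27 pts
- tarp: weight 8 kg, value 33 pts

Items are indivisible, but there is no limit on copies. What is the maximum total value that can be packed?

149 pts

Best value-per-unit is tent at 27/5; filling with it alone gives 5×27 = 135.
Optimal mix: 2×med kit + 5×tent → weight 29, value 149.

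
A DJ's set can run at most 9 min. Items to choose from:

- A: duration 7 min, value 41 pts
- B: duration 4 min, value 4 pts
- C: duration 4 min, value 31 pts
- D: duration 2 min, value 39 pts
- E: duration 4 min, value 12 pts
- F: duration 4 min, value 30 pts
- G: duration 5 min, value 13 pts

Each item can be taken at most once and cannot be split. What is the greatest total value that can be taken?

80 pts

Check high-value combinations within 9 min:
- A+D: duration 7+2=9, value 41+39=80
- C+D: duration 4+2=6, value 31+39=70
- D+F: duration 2+4=6, value 39+30=69
Best: 80 pts.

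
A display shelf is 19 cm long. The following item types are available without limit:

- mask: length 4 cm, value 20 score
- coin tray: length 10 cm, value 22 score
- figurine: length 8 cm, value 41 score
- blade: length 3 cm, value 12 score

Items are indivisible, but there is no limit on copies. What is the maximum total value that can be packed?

Best value-per-unit is figurine at 41/8; filling with it alone gives 2×41 = 82.
Optimal mix: 2×figurine + 1×blade → length 19, value 94.

94 score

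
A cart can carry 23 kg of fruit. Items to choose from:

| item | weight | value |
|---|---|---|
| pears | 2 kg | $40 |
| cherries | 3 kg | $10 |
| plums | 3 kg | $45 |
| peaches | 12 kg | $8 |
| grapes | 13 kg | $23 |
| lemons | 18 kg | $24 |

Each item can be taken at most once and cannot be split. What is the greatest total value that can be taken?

$118

Check high-value combinations within 23 kg:
- pears+cherries+plums+grapes: weight 2+3+3+13=21, value 40+10+45+23=118
- pears+plums+lemons: weight 2+3+18=23, value 40+45+24=109
- pears+plums+grapes: weight 2+3+13=18, value 40+45+23=108
Best: $118.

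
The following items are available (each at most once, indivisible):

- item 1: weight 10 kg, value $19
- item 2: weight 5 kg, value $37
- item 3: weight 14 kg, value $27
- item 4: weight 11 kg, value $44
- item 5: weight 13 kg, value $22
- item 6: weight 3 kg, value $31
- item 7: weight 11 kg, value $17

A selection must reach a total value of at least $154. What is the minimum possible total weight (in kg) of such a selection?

Subsets with value ≥ 154, sorted by total weight:
- item 1+item 2+item 3+item 4+item 6: weight 43, value 158
- item 2+item 3+item 4+item 6+item 7: weight 44, value 156
Minimum weight: 43 kg.

43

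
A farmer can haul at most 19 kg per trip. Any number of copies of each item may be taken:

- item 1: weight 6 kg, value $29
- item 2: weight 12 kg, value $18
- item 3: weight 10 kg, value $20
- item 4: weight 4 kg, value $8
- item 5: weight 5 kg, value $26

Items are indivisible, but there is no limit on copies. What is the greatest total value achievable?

$87

Best value-per-unit is item 5 at 26/5; filling with it alone gives 3×26 = 78.
Optimal mix: 3×item 1 → weight 18, value 87.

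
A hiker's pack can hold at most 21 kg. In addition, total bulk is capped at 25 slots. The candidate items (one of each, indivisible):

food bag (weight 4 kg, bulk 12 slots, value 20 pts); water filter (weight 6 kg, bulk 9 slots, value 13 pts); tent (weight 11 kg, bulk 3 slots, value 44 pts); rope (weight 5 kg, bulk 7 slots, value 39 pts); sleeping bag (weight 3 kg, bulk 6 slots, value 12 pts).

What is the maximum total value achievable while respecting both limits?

Feasible sets respecting both limits:
- food bag+tent+rope: weight 20, bulk 22, value 103
- tent+rope+sleeping bag: weight 19, bulk 16, value 95
- tent+rope: weight 16, bulk 10, value 83
- food bag+water filter+tent: weight 21, bulk 24, value 77
Best: 103 pts.

103 pts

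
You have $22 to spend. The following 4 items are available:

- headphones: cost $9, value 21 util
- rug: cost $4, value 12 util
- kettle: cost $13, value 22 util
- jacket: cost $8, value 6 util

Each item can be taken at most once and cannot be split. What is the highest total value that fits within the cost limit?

Check high-value combinations within $22:
- headphones+kettle: cost 9+13=22, value 21+22=43
- headphones+rug+jacket: cost 9+4+8=21, value 21+12+6=39
- rug+kettle: cost 4+13=17, value 12+22=34
- headphones+rug: cost 9+4=13, value 21+12=33
Best: 43 util.

43 util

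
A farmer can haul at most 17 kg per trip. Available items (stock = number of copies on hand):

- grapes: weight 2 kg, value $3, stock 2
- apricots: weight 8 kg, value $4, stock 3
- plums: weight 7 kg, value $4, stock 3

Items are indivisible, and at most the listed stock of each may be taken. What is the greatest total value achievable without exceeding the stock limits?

Top feasible selections:
- 1×grapes + 2×plums: weight 16, value 11
- 1×grapes + 1×apricots + 1×plums: weight 17, value 11
- 2×grapes + 1×plums: weight 11, value 10
Best: $11.

$11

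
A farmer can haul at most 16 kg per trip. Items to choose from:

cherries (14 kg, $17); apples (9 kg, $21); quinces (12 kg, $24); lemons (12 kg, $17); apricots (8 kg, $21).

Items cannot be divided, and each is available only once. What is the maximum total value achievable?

$24

Check high-value combinations within 16 kg:
- quinces: weight 12, value 24
- apricots: weight 8, value 21
- apples: weight 9, value 21
- lemons: weight 12, value 17
Best: $24.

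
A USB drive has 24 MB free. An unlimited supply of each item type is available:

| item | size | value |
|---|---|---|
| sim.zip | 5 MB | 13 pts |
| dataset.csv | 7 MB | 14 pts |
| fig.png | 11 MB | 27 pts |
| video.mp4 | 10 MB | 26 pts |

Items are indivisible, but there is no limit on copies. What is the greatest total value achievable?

Best value-per-unit is sim.zip at 13/5; filling with it alone gives 4×13 = 52.
Optimal mix: 2×sim.zip + 2×dataset.csv → size 24, value 54.

54 pts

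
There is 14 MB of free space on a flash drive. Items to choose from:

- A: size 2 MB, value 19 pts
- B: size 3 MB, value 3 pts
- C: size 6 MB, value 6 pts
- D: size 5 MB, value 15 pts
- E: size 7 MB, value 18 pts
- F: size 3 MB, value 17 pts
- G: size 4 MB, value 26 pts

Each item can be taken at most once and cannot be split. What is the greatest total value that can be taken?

Check high-value combinations within 14 MB:
- A+D+F+G: size 2+5+3+4=14, value 19+15+17+26=77
- A+B+F+G: size 2+3+3+4=12, value 19+3+17+26=65
- A+E+G: size 2+7+4=13, value 19+18+26=63
- A+B+D+G: size 2+3+5+4=14, value 19+3+15+26=63
- A+F+G: size 2+3+4=9, value 19+17+26=62
Best: 77 pts.

77 pts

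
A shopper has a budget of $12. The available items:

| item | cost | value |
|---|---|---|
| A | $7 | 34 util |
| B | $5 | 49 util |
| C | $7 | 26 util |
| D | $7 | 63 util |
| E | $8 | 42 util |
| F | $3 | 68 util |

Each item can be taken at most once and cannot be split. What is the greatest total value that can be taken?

Check high-value combinations within $12:
- D+F: cost 7+3=10, value 63+68=131
- B+F: cost 5+3=8, value 49+68=117
- B+D: cost 5+7=12, value 49+63=112
- E+F: cost 8+3=11, value 42+68=110
- A+F: cost 7+3=10, value 34+68=102
Best: 131 util.

131 util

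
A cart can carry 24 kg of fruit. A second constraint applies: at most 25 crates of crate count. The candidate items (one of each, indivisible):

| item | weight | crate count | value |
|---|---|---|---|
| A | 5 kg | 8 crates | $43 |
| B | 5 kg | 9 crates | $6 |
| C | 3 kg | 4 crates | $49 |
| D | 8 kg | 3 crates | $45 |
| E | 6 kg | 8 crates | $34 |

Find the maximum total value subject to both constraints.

Feasible sets respecting both limits:
- A+C+D+E: weight 22, crate count 23, value 171
- A+B+C+D: weight 21, crate count 24, value 143
- A+C+D: weight 16, crate count 15, value 137
- B+C+D+E: weight 22, crate count 24, value 134
Best: $171.

$171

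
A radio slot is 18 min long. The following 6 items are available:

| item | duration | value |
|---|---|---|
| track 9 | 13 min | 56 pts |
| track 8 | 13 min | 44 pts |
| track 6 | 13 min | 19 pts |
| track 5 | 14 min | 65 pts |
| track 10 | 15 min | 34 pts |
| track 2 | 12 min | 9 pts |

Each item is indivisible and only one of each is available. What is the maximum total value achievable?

65 pts

Check high-value combinations within 18 min:
- track 5: duration 14, value 65
- track 9: duration 13, value 56
- track 8: duration 13, value 44
Best: 65 pts.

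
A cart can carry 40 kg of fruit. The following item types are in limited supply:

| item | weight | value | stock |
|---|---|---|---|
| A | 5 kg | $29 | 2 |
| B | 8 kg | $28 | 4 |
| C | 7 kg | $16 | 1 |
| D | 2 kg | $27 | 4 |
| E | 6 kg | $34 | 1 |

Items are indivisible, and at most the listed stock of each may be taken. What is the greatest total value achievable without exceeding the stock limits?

Best selections within weight 40 and stock limits:
- 2×A + 2×B + 4×D + 1×E: weight 40, value 256
- 2×A + 1×B + 1×C + 4×D + 1×E: weight 39, value 244
Best: $256.

$256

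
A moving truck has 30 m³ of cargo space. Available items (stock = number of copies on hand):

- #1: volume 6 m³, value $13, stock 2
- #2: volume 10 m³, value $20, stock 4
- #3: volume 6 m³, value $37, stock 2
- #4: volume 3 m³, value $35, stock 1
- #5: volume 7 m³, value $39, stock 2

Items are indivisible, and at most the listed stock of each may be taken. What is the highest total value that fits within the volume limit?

Top feasible selections:
- 2×#3 + 1×#4 + 2×#5: volume 29, value 187
- 1×#1 + 1×#3 + 1×#4 + 2×#5: volume 29, value 163
Best: $187.

$187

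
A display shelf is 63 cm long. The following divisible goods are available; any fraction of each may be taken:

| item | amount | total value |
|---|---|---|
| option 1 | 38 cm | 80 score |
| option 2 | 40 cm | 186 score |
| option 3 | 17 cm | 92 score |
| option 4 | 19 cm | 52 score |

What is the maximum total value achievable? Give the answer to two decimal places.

Take in order of value per unit:
- option 3 (92/17 per unit): all 17 → value 92, running total 92.00
- option 2 (186/40 per unit): all 40 → value 186, running total 278.00
- option 4 (52/19 per unit): 6 of 19 → value 6×52/19 = 16.4211, running total 294.42
Total 294.42.

294.42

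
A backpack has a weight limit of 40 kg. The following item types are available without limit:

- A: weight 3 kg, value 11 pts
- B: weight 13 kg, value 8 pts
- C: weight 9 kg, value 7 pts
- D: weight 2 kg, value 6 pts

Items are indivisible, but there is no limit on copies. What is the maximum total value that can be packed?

144 pts

Best value-per-unit is A at 11/3; filling with it alone gives 13×11 = 143.
Optimal mix: 12×A + 2×D → weight 40, value 144.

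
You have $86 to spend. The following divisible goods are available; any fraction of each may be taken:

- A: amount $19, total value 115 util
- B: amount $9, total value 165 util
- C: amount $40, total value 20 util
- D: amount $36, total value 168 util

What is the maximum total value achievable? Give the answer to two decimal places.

459.00

Take in order of value per unit:
- B (165/9 per unit): all 9 → value 165, running total 165.00
- A (115/19 per unit): all 19 → value 115, running total 280.00
- D (168/36 per unit): all 36 → value 168, running total 448.00
- C (20/40 per unit): 22 of 40 → value 22×20/40 = 11.0000, running total 459.00
Total 459.00.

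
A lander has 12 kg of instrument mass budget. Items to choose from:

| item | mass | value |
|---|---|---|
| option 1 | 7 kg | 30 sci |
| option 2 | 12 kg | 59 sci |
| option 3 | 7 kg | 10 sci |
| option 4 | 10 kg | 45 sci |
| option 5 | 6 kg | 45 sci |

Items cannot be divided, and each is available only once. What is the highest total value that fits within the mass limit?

Check high-value combinations within 12 kg:
- option 2: mass 12, value 59
- option 5: mass 6, value 45
- option 4: mass 10, value 45
Best: 59 sci.

59 sci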